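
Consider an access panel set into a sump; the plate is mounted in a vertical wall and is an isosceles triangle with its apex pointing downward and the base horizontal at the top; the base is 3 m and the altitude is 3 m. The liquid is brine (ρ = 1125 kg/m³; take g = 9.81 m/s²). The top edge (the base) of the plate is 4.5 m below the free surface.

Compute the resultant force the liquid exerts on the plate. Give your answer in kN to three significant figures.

F ≈ 273 kN

γ = ρg = 1125 × 9.81 / 1000 = 11.03625 kN/m³.
With the apex down, the centroid sits h/3 = 3/3 = 1 m below the base (the top edge), so the centroid depth is h_c = 4.5 + 1 = 5.5 m.
A = ½ × 3 × 3 = 4.5 m².
Resultant F = γ·h_c·A = 11.03625 × 5.5 × 4.5 = 273.147 kN.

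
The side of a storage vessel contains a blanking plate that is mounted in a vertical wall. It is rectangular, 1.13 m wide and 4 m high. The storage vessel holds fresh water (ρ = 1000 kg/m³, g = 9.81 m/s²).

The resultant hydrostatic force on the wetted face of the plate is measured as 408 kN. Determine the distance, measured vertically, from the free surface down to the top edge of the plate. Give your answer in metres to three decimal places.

γ = ρg = 1000 × 9.81 = 9810 N/m³ = 9.81 kN/m³.
A = 1.13 × 4 = 4.52 m².
From F = γ·h_c·A, the centroid depth is h_c = 408/(9.81 × 4.52) = 9.20137 m.
The centroid lies 4/2 = 2 m below the top edge, so the top edge sits at h_top = 9.20137 − 2 = 7.20137 m below the surface.

d_top ≈ 7.201 m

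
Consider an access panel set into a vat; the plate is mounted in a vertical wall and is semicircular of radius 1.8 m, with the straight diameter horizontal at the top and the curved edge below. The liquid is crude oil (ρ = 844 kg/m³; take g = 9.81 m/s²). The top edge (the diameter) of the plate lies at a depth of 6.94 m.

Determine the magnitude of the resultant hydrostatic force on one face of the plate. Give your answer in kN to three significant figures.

F ≈ 325 kN

γ = ρg = 844 × 9.81 / 1000 = 8.27964 kN/m³.
The centroid of a semicircle lies 4r/(3π) = 0.763944 m from the diameter, here below the top edge, so the centroid depth is h_c = 6.94 + 0.763944 = 7.70394 m.
A = πr²/2 = π × 1.8²/2 = 5.08938 m².
Resultant F = γ·h_c·A = 8.27964 × 7.70394 × 5.08938 = 324.63 kN.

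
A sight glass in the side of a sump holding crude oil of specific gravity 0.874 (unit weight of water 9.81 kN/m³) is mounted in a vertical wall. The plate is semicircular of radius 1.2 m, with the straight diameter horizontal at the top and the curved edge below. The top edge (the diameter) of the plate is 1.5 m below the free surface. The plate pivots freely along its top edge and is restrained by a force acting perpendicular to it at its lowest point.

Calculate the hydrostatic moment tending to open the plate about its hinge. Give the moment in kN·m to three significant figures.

M ≈ 21.8 kN·m

γ = 0.874 × 9.81 = 8.57394 kN/m³.
The centroid of a semicircle lies 4r/(3π) = 0.509296 m from the diameter, here below the top edge, so the centroid depth is h_c = 1.5 + 0.509296 = 2.0093 m.
A = πr²/2 = π × 1.2²/2 = 2.26195 m².
Resultant F = γ·h_c·A = 8.57394 × 2.0093 × 2.26195 = 38.968 kN.
I_c = (π/8 − 8/(9π))·r⁴ = 0.109757 × 1.2⁴ = 0.227592 m⁴.
Centre of pressure: y_p = y_c + I_c/(y_c·A) = 2.0093 + 0.227592/(2.0093 × 2.26195) = 2.0093 + 0.050076 = 2.05938 m along the plane.
The resultant acts 0.509296 + 0.050076 = 0.559372 m (along the plate) below the hinge at the top edge, so the moment about the hinge is M = F × 0.559372 = 38.968 × 0.559372 = 21.7976 kN·m.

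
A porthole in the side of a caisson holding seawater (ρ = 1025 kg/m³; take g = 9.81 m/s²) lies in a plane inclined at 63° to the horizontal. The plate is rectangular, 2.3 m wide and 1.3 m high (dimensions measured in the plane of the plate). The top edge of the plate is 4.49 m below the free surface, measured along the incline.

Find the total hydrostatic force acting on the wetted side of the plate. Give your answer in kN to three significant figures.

γ = ρg = 1025 × 9.81 / 1000 = 10.05525 kN/m³.
Let θ = 63° be the plate's angle to the horizontal; measure y along the incline from where the plane meets the free surface. Vertical depth h = y·sinθ with sinθ = 0.891007.
The centroid lies 1.3/2 = 0.65 m below the top edge, so y_c = 4.49 + 0.65 = 5.14 m and h_c = 5.14 × 0.891007 = 4.57978 m.
A = 2.3 × 1.3 = 2.99 m².
Resultant F = γ·h_c·A = 10.05525 × 4.57978 × 2.99 = 137.692 kN.

F ≈ 138 kN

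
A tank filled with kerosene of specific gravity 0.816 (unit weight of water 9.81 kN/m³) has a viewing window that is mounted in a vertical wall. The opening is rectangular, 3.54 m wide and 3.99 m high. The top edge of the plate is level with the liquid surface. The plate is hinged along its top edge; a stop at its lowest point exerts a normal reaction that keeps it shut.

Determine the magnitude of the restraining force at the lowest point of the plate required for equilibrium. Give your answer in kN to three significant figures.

γ = 0.816 × 9.81 = 8.00496 kN/m³.
The centroid lies 3.99/2 = 1.995 m below the top edge, so the centroid depth is h_c = 1.995 m.
A = 3.54 × 3.99 = 14.1246 m².
Resultant F = γ·h_c·A = 8.00496 × 1.995 × 14.1246 = 225.568 kN.
I_c = b·h³/12 = 3.54 × 3.99³/12 = 18.7388 m⁴.
Centre of pressure: y_p = y_c + I_c/(y_c·A) = 1.995 + 18.7388/(1.995 × 14.1246) = 1.995 + 0.665002 = 2.66 m along the plane.
The resultant acts 1.995 + 0.665002 = 2.66 m (along the plate) below the hinge at the top edge, so the moment about the hinge is M = F × 2.66 = 225.568 × 2.66 = 600.011 kN·m.
A normal force at the bottom, 3.99 m from the hinge, must supply this moment: P = 600.011/3.99 = 150.379 kN.

P ≈ 150 kN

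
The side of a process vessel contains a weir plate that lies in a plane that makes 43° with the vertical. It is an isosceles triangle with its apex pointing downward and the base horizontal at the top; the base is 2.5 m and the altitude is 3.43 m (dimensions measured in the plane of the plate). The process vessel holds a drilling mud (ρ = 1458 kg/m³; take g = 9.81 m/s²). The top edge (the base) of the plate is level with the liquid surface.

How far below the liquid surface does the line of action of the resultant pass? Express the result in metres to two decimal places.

h_p = 1.25 m

γ = ρg = 1458 × 9.81 / 1000 = 14.30298 kN/m³.
The plate makes 43° with the vertical, i.e. θ = 90° − 43° = 47° to the horizontal. Measuring y along the incline from the free-surface line, vertical depth h = y·sinθ with sinθ = 0.731354.
With the apex down, the centroid sits h/3 = 3.43/3 = 1.14333 m below the base (the top edge), so y_c = 1.14333 m and h_c = 1.14333 × 0.731354 = 0.836179 m.
A = ½ × 2.5 × 3.43 = 4.2875 m².
Resultant F = γ·h_c·A = 14.30298 × 0.836179 × 4.2875 = 51.2779 kN.
I_c = b·h³/36 = 2.5 × 3.43³/36 = 2.80233 m⁴.
Centre of pressure: y_p = y_c + I_c/(y_c·A) = 1.14333 + 2.80233/(1.14333 × 4.2875) = 1.14333 + 0.571668 = 1.715 m along the plane.
Vertically, h_p = y_p·sinθ = 1.715 × 0.731354 = 1.25427 m.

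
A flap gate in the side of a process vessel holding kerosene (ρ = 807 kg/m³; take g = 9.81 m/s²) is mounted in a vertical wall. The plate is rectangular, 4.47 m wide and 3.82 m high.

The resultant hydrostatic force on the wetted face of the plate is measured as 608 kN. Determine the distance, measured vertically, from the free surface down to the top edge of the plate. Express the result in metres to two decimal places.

d_top ≈ 2.59 m

γ = ρg = 807 × 9.81 / 1000 = 7.91667 kN/m³.
A = 4.47 × 3.82 = 17.0754 m².
From F = γ·h_c·A, the centroid depth is h_c = 608/(7.91667 × 17.0754) = 4.4977 m.
The centroid lies 3.82/2 = 1.91 m below the top edge, so the top edge sits at h_top = 4.4977 − 1.91 = 2.5877 m below the surface.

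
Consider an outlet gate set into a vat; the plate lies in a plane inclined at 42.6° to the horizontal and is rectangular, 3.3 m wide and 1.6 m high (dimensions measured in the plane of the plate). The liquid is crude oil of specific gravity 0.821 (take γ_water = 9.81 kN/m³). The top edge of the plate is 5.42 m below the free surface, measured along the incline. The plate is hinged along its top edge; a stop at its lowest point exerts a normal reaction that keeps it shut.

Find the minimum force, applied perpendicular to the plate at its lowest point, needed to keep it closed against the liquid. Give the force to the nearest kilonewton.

γ = 0.821 × 9.81 = 8.05401 kN/m³.
Let θ = 42.6° be the plate's angle to the horizontal; measure y along the incline from where the plane meets the free surface. Vertical depth h = y·sinθ with sinθ = 0.676876.
The centroid lies 1.6/2 = 0.8 m below the top edge, so y_c = 5.42 + 0.8 = 6.22 m and h_c = 6.22 × 0.676876 = 4.21017 m.
A = 3.3 × 1.6 = 5.28 m².
Resultant F = γ·h_c·A = 8.05401 × 4.21017 × 5.28 = 179.038 kN.
I_c = b·h³/12 = 3.3 × 1.6³/12 = 1.1264 m⁴.
Centre of pressure: y_p = y_c + I_c/(y_c·A) = 6.22 + 1.1264/(6.22 × 5.28) = 6.22 + 0.034298 = 6.2543 m along the plane.
The resultant acts 0.8 + 0.034298 = 0.834298 m (along the plate) below the hinge at the top edge, so the moment about the hinge is M = F × 0.834298 = 179.038 × 0.834298 = 149.371 kN·m.
A normal force at the bottom, 1.6 m from the hinge, must supply this moment: P = 149.371/1.6 = 93.3569 kN.

P ≈ 93 kN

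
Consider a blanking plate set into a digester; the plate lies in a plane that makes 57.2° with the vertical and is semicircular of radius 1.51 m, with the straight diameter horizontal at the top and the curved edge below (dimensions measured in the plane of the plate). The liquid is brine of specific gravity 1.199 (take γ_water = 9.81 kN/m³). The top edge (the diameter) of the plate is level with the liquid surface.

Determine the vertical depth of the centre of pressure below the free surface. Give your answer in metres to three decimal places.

γ = 1.199 × 9.81 = 11.76219 kN/m³.
The plate makes 57.2° with the vertical, i.e. θ = 90° − 57.2° = 32.8° to the horizontal. Measuring y along the incline from the free-surface line, vertical depth h = y·sinθ with sinθ = 0.541708.
The centroid of a semicircle lies 4r/(3π) = 0.640864 m from the diameter, here below the top edge, so y_c = 0.640864 m and h_c = 0.640864 × 0.541708 = 0.347161 m.
A = πr²/2 = π × 1.51²/2 = 3.58157 m².
Resultant F = γ·h_c·A = 11.76219 × 0.347161 × 3.58157 = 14.6249 kN.
I_c = (π/8 − 8/(9π))·r⁴ = 0.109757 × 1.51⁴ = 0.570611 m⁴.
Centre of pressure: y_p = y_c + I_c/(y_c·A) = 0.640864 + 0.570611/(0.640864 × 3.58157) = 0.640864 + 0.2486 = 0.889464 m along the plane.
Vertically, h_p = y_p·sinθ = 0.889464 × 0.541708 = 0.48183 m.

h_p = 0.482 m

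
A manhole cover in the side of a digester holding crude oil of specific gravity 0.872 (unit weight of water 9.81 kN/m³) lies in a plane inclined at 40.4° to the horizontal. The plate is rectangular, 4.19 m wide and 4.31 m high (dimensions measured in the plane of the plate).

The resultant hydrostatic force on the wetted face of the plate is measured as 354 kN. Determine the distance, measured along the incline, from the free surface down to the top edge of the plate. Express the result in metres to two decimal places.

γ = 0.872 × 9.81 = 8.55432 kN/m³.
A = 4.19 × 4.31 = 18.0589 m².
From F = γ·h_c·A, the centroid depth is h_c = 354/(8.55432 × 18.0589) = 2.29153 m.
Let θ = 40.4° be the plate's angle to the horizontal; measure y along the incline from where the plane meets the free surface. Vertical depth h = y·sinθ with sinθ = 0.648120.
Along the incline, y_c = h_c/sinθ = 2.29153/0.648120 = 3.53566 m.
The centroid lies 4.31/2 = 2.155 m below the top edge, so the top edge sits at y_top = 3.53566 − 2.155 = 1.38066 m along the incline.

y_top ≈ 1.38 m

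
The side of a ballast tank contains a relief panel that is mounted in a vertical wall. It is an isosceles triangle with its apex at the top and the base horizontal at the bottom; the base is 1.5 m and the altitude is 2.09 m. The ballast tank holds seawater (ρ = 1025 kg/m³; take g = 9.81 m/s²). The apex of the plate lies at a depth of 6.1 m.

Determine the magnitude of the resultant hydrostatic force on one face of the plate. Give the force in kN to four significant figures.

γ = ρg = 1025 × 9.81 / 1000 = 10.05525 kN/m³.
With the apex up, the centroid sits 2h/3 = 2 × 2.09/3 = 1.39333 m below the apex, so the centroid depth is h_c = 6.1 + 1.39333 = 7.49333 m.
A = ½ × 1.5 × 2.09 = 1.5675 m².
Resultant F = γ·h_c·A = 10.05525 × 7.49333 × 1.5675 = 118.107 kN.

F ≈ 118.1 kN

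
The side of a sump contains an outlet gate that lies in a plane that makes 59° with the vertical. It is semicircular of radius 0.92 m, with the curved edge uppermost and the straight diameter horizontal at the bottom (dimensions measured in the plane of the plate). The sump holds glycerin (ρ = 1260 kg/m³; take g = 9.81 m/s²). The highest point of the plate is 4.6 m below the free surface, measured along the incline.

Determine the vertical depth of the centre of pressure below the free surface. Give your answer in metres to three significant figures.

γ = ρg = 1260 × 9.81 / 1000 = 12.3606 kN/m³.
The plate makes 59° with the vertical, i.e. θ = 90° − 59° = 31° to the horizontal. Measuring y along the incline from the free-surface line, vertical depth h = y·sinθ with sinθ = 0.515038.
The centroid lies 4r/(3π) = 0.39046 m above the diameter, so r − 4r/(3π) = 0.92 − 0.39046 = 0.52954 m below the topmost point, so y_c = 4.6 + 0.52954 = 5.12954 m and h_c = 5.12954 × 0.515038 = 2.64191 m.
A = πr²/2 = π × 0.92²/2 = 1.32952 m².
Resultant F = γ·h_c·A = 12.3606 × 2.64191 × 1.32952 = 43.4163 kN.
I_c = (π/8 − 8/(9π))·r⁴ = 0.109757 × 0.92⁴ = 0.0786291 m⁴.
Centre of pressure: y_p = y_c + I_c/(y_c·A) = 5.12954 + 0.0786291/(5.12954 × 1.32952) = 5.12954 + 0.0115295 = 5.14107 m along the plane.
Vertically, h_p = y_p·sinθ = 5.14107 × 0.515038 = 2.64785 m.

h_p = 2.65 m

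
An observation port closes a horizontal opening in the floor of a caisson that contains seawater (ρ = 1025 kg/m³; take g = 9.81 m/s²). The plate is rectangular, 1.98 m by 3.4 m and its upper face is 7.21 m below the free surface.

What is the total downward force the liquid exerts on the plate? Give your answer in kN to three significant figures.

F ≈ 488 kN

γ = ρg = 1025 × 9.81 / 1000 = 10.05525 kN/m³.
The plate is horizontal, so pressure is uniform at p = γ·h = 10.05525 × 7.21 = 72.4984 kN/m².
A = 1.98 × 3.4 = 6.732 m².
F = p·A = 72.4984 × 6.732 = 488.059 kN.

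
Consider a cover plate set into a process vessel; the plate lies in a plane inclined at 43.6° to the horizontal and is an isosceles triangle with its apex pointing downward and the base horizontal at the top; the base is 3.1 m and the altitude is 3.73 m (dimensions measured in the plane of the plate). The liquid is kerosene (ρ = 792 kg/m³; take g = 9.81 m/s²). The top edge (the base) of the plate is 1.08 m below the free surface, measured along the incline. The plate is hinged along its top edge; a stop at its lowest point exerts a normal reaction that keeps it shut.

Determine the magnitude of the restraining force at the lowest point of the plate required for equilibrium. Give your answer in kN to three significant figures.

γ = ρg = 792 × 9.81 / 1000 = 7.76952 kN/m³.
Let θ = 43.6° be the plate's angle to the horizontal; measure y along the incline from where the plane meets the free surface. Vertical depth h = y·sinθ with sinθ = 0.689620.
With the apex down, the centroid sits h/3 = 3.73/3 = 1.24333 m below the base (the top edge), so y_c = 1.08 + 1.24333 = 2.32333 m and h_c = 2.32333 × 0.689620 = 1.60221 m.
A = ½ × 3.1 × 3.73 = 5.7815 m².
Resultant F = γ·h_c·A = 7.76952 × 1.60221 × 5.7815 = 71.9704 kN.
I_c = b·h³/36 = 3.1 × 3.73³/36 = 4.46875 m⁴.
Centre of pressure: y_p = y_c + I_c/(y_c·A) = 2.32333 + 4.46875/(2.32333 × 5.7815) = 2.32333 + 0.332686 = 2.65602 m along the plane.
The resultant acts 1.24333 + 0.332686 = 1.57602 m (along the plate) below the hinge at the top edge, so the moment about the hinge is M = F × 1.57602 = 71.9704 × 1.57602 = 113.427 kN·m.
A normal force at the bottom, 3.73 m from the hinge, must supply this moment: P = 113.427/3.73 = 30.4094 kN.

P ≈ 30.4 kN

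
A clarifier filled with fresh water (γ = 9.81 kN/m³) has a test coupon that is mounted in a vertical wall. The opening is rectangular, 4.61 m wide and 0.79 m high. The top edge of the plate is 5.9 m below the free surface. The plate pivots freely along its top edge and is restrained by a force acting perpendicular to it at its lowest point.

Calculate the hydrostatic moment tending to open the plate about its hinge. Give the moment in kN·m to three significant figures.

γ = 9.81 kN/m³.
The centroid lies 0.79/2 = 0.395 m below the top edge, so the centroid depth is h_c = 5.9 + 0.395 = 6.295 m.
A = 4.61 × 0.79 = 3.6419 m².
Resultant F = γ·h_c·A = 9.81 × 6.295 × 3.6419 = 224.902 kN.
I_c = b·h³/12 = 4.61 × 0.79³/12 = 0.189409 m⁴.
Centre of pressure: y_p = y_c + I_c/(y_c·A) = 6.295 + 0.189409/(6.295 × 3.6419) = 6.295 + 0.00826184 = 6.30326 m along the plane.
The resultant acts 0.395 + 0.00826184 = 0.403262 m (along the plate) below the hinge at the top edge, so the moment about the hinge is M = F × 0.403262 = 224.902 × 0.403262 = 90.6944 kN·m.

M ≈ 90.7 kN·m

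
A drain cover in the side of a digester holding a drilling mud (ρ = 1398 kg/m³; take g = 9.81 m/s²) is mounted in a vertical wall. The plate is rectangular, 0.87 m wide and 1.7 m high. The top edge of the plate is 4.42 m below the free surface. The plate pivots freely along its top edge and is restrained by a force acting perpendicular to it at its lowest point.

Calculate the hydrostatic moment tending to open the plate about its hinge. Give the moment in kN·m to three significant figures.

M ≈ 95.7 kN·m

γ = ρg = 1398 × 9.81 / 1000 = 13.71438 kN/m³.
The centroid lies 1.7/2 = 0.85 m below the top edge, so the centroid depth is h_c = 4.42 + 0.85 = 5.27 m.
A = 0.87 × 1.7 = 1.479 m².
Resultant F = γ·h_c·A = 13.71438 × 5.27 × 1.479 = 106.894 kN.
I_c = b·h³/12 = 0.87 × 1.7³/12 = 0.356192 m⁴.
Centre of pressure: y_p = y_c + I_c/(y_c·A) = 5.27 + 0.356192/(5.27 × 1.479) = 5.27 + 0.0456989 = 5.3157 m along the plane.
The resultant acts 0.85 + 0.0456989 = 0.895699 m (along the plate) below the hinge at the top edge, so the moment about the hinge is M = F × 0.895699 = 106.894 × 0.895699 = 95.7448 kN·m.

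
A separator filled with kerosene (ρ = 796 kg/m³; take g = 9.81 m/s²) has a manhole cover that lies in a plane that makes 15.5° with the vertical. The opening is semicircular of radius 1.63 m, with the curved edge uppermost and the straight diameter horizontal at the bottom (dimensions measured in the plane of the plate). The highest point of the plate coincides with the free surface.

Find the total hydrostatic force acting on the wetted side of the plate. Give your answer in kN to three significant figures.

γ = ρg = 796 × 9.81 / 1000 = 7.80876 kN/m³.
The plate makes 15.5° with the vertical, i.e. θ = 90° − 15.5° = 74.5° to the horizontal. Measuring y along the incline from the free-surface line, vertical depth h = y·sinθ with sinθ = 0.963630.
The centroid lies 4r/(3π) = 0.691793 m above the diameter, so r − 4r/(3π) = 1.63 − 0.691793 = 0.938207 m below the topmost point, so y_c = 0.938207 m and h_c = 0.938207 × 0.963630 = 0.904084 m.
A = πr²/2 = π × 1.63²/2 = 4.17345 m².
Resultant F = γ·h_c·A = 7.80876 × 0.904084 × 4.17345 = 29.4636 kN.

F ≈ 29.5 kN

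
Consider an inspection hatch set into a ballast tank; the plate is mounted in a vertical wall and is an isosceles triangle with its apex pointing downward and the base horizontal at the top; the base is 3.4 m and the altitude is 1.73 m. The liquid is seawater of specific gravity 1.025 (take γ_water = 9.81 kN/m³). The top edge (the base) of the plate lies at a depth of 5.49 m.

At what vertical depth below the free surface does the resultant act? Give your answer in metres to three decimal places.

γ = 1.025 × 9.81 = 10.05525 kN/m³.
With the apex down, the centroid sits h/3 = 1.73/3 = 0.576667 m below the base (the top edge), so the centroid depth is h_c = 5.49 + 0.576667 = 6.06667 m.
A = ½ × 3.4 × 1.73 = 2.941 m².
Resultant F = γ·h_c·A = 10.05525 × 6.06667 × 2.941 = 179.407 kN.
I_c = b·h³/36 = 3.4 × 1.73³/36 = 0.489007 m⁴.
Centre of pressure: y_p = y_c + I_c/(y_c·A) = 6.06667 + 0.489007/(6.06667 × 2.941) = 6.06667 + 0.0274075 = 6.09408 m along the plane.

h_p = 6.094 m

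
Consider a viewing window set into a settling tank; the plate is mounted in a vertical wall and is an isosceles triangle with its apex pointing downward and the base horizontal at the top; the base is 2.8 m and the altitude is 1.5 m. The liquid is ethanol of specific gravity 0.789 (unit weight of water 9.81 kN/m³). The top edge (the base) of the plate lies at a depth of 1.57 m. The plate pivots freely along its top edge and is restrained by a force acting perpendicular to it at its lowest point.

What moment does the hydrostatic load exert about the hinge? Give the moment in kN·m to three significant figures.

M ≈ 18.9 kN·m

γ = 0.789 × 9.81 = 7.74009 kN/m³.
With the apex down, the centroid sits h/3 = 1.5/3 = 0.5 m below the base (the top edge), so the centroid depth is h_c = 1.57 + 0.5 = 2.07 m.
A = ½ × 2.8 × 1.5 = 2.1 m².
Resultant F = γ·h_c·A = 7.74009 × 2.07 × 2.1 = 33.6462 kN.
I_c = b·h³/36 = 2.8 × 1.5³/36 = 0.2625 m⁴.
Centre of pressure: y_p = y_c + I_c/(y_c·A) = 2.07 + 0.2625/(2.07 × 2.1) = 2.07 + 0.0603865 = 2.13039 m along the plane.
The resultant acts 0.5 + 0.0603865 = 0.560387 m (along the plate) below the hinge at the top edge, so the moment about the hinge is M = F × 0.560387 = 33.6462 × 0.560387 = 18.8549 kN·m.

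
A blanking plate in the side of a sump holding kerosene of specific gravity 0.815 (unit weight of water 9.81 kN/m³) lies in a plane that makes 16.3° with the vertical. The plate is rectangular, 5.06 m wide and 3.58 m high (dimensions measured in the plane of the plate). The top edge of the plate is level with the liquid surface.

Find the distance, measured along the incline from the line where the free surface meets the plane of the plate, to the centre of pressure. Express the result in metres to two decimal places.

γ = 0.815 × 9.81 = 7.99515 kN/m³.
The plate makes 16.3° with the vertical, i.e. θ = 90° − 16.3° = 73.7° to the horizontal. Measuring y along the incline from the free-surface line, vertical depth h = y·sinθ with sinθ = 0.959805.
The centroid lies 3.58/2 = 1.79 m below the top edge, so y_c = 1.79 m and h_c = 1.79 × 0.959805 = 1.71805 m.
A = 5.06 × 3.58 = 18.1148 m².
Resultant F = γ·h_c·A = 7.99515 × 1.71805 × 18.1148 = 248.826 kN.
I_c = b·h³/12 = 5.06 × 3.58³/12 = 19.3472 m⁴.
Centre of pressure: y_p = y_c + I_c/(y_c·A) = 1.79 + 19.3472/(1.79 × 18.1148) = 1.79 + 0.596666 = 2.38667 m along the plane.

y_p = 2.39 m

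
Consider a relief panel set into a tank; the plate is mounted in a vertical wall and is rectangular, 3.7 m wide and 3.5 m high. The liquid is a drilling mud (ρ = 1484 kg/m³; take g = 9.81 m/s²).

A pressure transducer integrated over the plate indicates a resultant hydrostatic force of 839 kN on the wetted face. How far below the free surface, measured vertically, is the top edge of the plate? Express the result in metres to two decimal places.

γ = ρg = 1484 × 9.81 / 1000 = 14.55804 kN/m³.
A = 3.7 × 3.5 = 12.95 m².
From F = γ·h_c·A, the centroid depth is h_c = 839/(14.55804 × 12.95) = 4.4503 m.
The centroid lies 3.5/2 = 1.75 m below the top edge, so the top edge sits at h_top = 4.4503 − 1.75 = 2.7003 m below the surface.

d_top ≈ 2.70 m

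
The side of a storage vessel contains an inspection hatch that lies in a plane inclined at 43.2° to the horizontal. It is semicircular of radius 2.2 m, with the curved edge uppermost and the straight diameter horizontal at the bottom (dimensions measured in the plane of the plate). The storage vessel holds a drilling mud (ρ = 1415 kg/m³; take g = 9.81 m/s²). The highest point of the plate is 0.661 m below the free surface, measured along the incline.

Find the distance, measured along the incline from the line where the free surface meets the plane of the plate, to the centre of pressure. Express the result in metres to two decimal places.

γ = ρg = 1415 × 9.81 / 1000 = 13.88115 kN/m³.
Let θ = 43.2° be the plate's angle to the horizontal; measure y along the incline from where the plane meets the free surface. Vertical depth h = y·sinθ with sinθ = 0.684547.
The centroid lies 4r/(3π) = 0.933709 m above the diameter, so r − 4r/(3π) = 2.2 − 0.933709 = 1.26629 m below the topmost point, so y_c = 0.661 + 1.26629 = 1.92729 m and h_c = 1.92729 × 0.684547 = 1.31932 m.
A = πr²/2 = π × 2.2²/2 = 7.60265 m².
Resultant F = γ·h_c·A = 13.88115 × 1.31932 × 7.60265 = 139.232 kN.
I_c = (π/8 − 8/(9π))·r⁴ = 0.109757 × 2.2⁴ = 2.57112 m⁴.
Centre of pressure: y_p = y_c + I_c/(y_c·A) = 1.92729 + 2.57112/(1.92729 × 7.60265) = 1.92729 + 0.175473 = 2.10276 m along the plane.

y_p = 2.10 m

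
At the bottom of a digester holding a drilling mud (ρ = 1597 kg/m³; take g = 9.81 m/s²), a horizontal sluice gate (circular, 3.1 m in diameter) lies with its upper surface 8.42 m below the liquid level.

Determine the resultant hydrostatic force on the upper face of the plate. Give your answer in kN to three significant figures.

γ = ρg = 1597 × 9.81 / 1000 = 15.66657 kN/m³.
The plate is horizontal, so pressure is uniform at p = γ·h = 15.66657 × 8.42 = 131.913 kN/m².
A = π(1.55)² = 7.54768 m².
F = p·A = 131.913 × 7.54768 = 995.637 kN.

F ≈ 996 kN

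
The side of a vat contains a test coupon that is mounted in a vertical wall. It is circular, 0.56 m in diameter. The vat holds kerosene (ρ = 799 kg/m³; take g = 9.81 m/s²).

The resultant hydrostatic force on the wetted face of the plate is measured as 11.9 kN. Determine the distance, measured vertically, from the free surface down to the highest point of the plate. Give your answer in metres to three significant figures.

d_top ≈ 5.88 m

γ = ρg = 799 × 9.81 / 1000 = 7.83819 kN/m³.
A = π(0.28)² = 0.246301 m².
From F = γ·h_c·A, the centroid depth is h_c = 11.9/(7.83819 × 0.246301) = 6.16403 m.
The centroid is at the centre, 0.28 m below the top of the plate, so the highest point sits at h_top = 6.16403 − 0.28 = 5.88403 m below the surface.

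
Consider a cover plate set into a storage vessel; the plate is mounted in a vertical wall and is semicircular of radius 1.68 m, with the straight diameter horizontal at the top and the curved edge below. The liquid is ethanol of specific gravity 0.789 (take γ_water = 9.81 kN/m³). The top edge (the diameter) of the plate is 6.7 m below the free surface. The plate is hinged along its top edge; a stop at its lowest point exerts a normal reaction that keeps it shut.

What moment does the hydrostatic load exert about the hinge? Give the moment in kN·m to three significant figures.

γ = 0.789 × 9.81 = 7.74009 kN/m³.
The centroid of a semicircle lies 4r/(3π) = 0.713014 m from the diameter, here below the top edge, so the centroid depth is h_c = 6.7 + 0.713014 = 7.41301 m.
A = πr²/2 = π × 1.68²/2 = 4.43342 m².
Resultant F = γ·h_c·A = 7.74009 × 7.41301 × 4.43342 = 254.378 kN.
I_c = (π/8 − 8/(9π))·r⁴ = 0.109757 × 1.68⁴ = 0.874318 m⁴.
Centre of pressure: y_p = y_c + I_c/(y_c·A) = 7.41301 + 0.874318/(7.41301 × 4.43342) = 7.41301 + 0.0266033 = 7.43961 m along the plane.
The resultant acts 0.713014 + 0.0266033 = 0.739617 m (along the plate) below the hinge at the top edge, so the moment about the hinge is M = F × 0.739617 = 254.378 × 0.739617 = 188.142 kN·m.

M ≈ 188 kN·m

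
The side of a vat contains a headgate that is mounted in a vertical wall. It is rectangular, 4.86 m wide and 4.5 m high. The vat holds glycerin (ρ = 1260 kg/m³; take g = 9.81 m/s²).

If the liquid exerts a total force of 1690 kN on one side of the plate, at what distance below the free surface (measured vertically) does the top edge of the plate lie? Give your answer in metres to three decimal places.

d_top ≈ 4.002 m

γ = ρg = 1260 × 9.81 / 1000 = 12.3606 kN/m³.
A = 4.86 × 4.5 = 21.87 m².
From F = γ·h_c·A, the centroid depth is h_c = 1690/(12.3606 × 21.87) = 6.2517 m.
The centroid lies 4.5/2 = 2.25 m below the top edge, so the top edge sits at h_top = 6.2517 − 2.25 = 4.0017 m below the surface.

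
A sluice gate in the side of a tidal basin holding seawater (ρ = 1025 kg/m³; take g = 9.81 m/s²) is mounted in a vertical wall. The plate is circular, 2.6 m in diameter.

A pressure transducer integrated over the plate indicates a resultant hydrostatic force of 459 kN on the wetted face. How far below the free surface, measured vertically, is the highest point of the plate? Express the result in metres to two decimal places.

γ = ρg = 1025 × 9.81 / 1000 = 10.05525 kN/m³.
A = π(1.3)² = 5.30929 m².
From F = γ·h_c·A, the centroid depth is h_c = 459/(10.05525 × 5.30929) = 8.59772 m.
The centroid is at the centre, 1.3 m below the top of the plate, so the highest point sits at h_top = 8.59772 − 1.3 = 7.29772 m below the surface.

d_top ≈ 7.30 m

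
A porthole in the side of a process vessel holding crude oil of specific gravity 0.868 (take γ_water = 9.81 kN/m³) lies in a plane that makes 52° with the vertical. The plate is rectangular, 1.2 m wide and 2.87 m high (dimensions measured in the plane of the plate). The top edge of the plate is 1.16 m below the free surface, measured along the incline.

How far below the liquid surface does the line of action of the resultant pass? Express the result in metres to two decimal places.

γ = 0.868 × 9.81 = 8.51508 kN/m³.
The plate makes 52° with the vertical, i.e. θ = 90° − 52° = 38° to the horizontal. Measuring y along the incline from the free-surface line, vertical depth h = y·sinθ with sinθ = 0.615661.
The centroid lies 2.87/2 = 1.435 m below the top edge, so y_c = 1.16 + 1.435 = 2.595 m and h_c = 2.595 × 0.615661 = 1.59764 m.
A = 1.2 × 2.87 = 3.444 m².
Resultant F = γ·h_c·A = 8.51508 × 1.59764 × 3.444 = 46.8523 kN.
I_c = b·h³/12 = 1.2 × 2.87³/12 = 2.36399 m⁴.
Centre of pressure: y_p = y_c + I_c/(y_c·A) = 2.595 + 2.36399/(2.595 × 3.444) = 2.595 + 0.264512 = 2.85951 m along the plane.
Vertically, h_p = y_p·sinθ = 2.85951 × 0.615661 = 1.76049 m.

h_p = 1.76 m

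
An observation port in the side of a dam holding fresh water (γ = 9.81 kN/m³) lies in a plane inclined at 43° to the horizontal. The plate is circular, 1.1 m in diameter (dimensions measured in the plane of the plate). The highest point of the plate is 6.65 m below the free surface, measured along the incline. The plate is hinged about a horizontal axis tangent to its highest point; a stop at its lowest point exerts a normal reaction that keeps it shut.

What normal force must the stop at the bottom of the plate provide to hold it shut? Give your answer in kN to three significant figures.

γ = 9.81 kN/m³.
Let θ = 43° be the plate's angle to the horizontal; measure y along the incline from where the plane meets the free surface. Vertical depth h = y·sinθ with sinθ = 0.681998.
The centroid is at the centre, 0.55 m below the top of the plate, so y_c = 6.65 + 0.55 = 7.2 m and h_c = 7.2 × 0.681998 = 4.91039 m.
A = π(0.55)² = 0.950332 m².
Resultant F = γ·h_c·A = 9.81 × 4.91039 × 0.950332 = 45.7784 kN.
I_c = πr⁴/4 = π × 0.55⁴/4 = 0.0718688 m⁴.
Centre of pressure: y_p = y_c + I_c/(y_c·A) = 7.2 + 0.0718688/(7.2 × 0.950332) = 7.2 + 0.0105035 = 7.2105 m along the plane.
The resultant acts 0.55 + 0.0105035 = 0.560504 m (along the plate) below the hinge at the top edge, so the moment about the hinge is M = F × 0.560504 = 45.7784 × 0.560504 = 25.659 kN·m.
A normal force at the bottom, 1.1 m from the hinge, must supply this moment: P = 25.659/1.1 = 23.3264 kN.

P ≈ 23.3 kN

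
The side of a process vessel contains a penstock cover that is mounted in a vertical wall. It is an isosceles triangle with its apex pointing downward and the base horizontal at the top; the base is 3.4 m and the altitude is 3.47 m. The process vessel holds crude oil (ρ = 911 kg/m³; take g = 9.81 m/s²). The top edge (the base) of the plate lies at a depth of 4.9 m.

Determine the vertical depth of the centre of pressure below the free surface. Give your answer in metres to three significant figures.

h_p = 6.17 m

γ = ρg = 911 × 9.81 / 1000 = 8.93691 kN/m³.
With the apex down, the centroid sits h/3 = 3.47/3 = 1.15667 m below the base (the top edge), so the centroid depth is h_c = 4.9 + 1.15667 = 6.05667 m.
A = ½ × 3.4 × 3.47 = 5.899 m².
Resultant F = γ·h_c·A = 8.93691 × 6.05667 × 5.899 = 319.301 kN.
I_c = b·h³/36 = 3.4 × 3.47³/36 = 3.94607 m⁴.
Centre of pressure: y_p = y_c + I_c/(y_c·A) = 6.05667 + 3.94607/(6.05667 × 5.899) = 6.05667 + 0.110447 = 6.16712 m along the plane.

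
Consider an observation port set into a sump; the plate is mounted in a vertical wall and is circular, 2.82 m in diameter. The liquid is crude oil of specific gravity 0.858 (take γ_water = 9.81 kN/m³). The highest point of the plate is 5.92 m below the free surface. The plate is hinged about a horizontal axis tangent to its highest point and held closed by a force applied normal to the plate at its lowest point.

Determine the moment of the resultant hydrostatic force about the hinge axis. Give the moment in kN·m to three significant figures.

M ≈ 569 kN·m

γ = 0.858 × 9.81 = 8.41698 kN/m³.
The centroid is at the centre, 1.41 m below the top of the plate, so the centroid depth is h_c = 5.92 + 1.41 = 7.33 m.
A = π(1.41)² = 6.2458 m².
Resultant F = γ·h_c·A = 8.41698 × 7.33 × 6.2458 = 385.344 kN.
I_c = πr⁴/4 = π × 1.41⁴/4 = 3.10432 m⁴.
Centre of pressure: y_p = y_c + I_c/(y_c·A) = 7.33 + 3.10432/(7.33 × 6.2458) = 7.33 + 0.067807 = 7.39781 m along the plane.
The resultant acts 1.41 + 0.067807 = 1.47781 m (along the plate) below the hinge at the top edge, so the moment about the hinge is M = F × 1.47781 = 385.344 × 1.47781 = 569.465 kN·m.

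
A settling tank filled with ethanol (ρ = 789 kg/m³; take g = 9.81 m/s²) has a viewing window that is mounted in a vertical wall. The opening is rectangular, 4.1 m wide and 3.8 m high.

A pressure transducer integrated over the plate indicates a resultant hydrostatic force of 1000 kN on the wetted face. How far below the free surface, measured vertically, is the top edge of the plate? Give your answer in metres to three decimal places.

γ = ρg = 789 × 9.81 / 1000 = 7.74009 kN/m³.
A = 4.1 × 3.8 = 15.58 m².
From F = γ·h_c·A, the centroid depth is h_c = 1000/(7.74009 × 15.58) = 8.29252 m.
The centroid lies 3.8/2 = 1.9 m below the top edge, so the top edge sits at h_top = 8.29252 − 1.9 = 6.39252 m below the surface.

d_top ≈ 6.393 m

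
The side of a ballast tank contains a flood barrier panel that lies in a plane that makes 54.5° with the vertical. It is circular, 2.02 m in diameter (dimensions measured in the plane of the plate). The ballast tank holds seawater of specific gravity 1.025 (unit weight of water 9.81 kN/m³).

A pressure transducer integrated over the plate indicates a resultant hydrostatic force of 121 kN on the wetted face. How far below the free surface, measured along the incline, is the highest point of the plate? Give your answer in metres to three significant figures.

γ = 1.025 × 9.81 = 10.05525 kN/m³.
A = π(1.01)² = 3.20474 m².
From F = γ·h_c·A, the centroid depth is h_c = 121/(10.05525 × 3.20474) = 3.75491 m.
The plate makes 54.5° with the vertical, i.e. θ = 90° − 54.5° = 35.5° to the horizontal. Measuring y along the incline from the free-surface line, vertical depth h = y·sinθ with sinθ = 0.580703.
Along the incline, y_c = h_c/sinθ = 3.75491/0.580703 = 6.46615 m.
The centroid is at the centre, 1.01 m below the top of the plate, so the highest point sits at y_top = 6.46615 − 1.01 = 5.45615 m along the incline.

y_top ≈ 5.46 m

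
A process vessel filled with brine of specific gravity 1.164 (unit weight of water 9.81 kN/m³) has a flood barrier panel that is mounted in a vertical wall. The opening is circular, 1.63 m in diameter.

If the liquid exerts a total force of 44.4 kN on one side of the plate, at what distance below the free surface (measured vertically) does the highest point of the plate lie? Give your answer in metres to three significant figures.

γ = 1.164 × 9.81 = 11.41884 kN/m³.
A = π(0.815)² = 2.08672 m².
From F = γ·h_c·A, the centroid depth is h_c = 44.4/(11.41884 × 2.08672) = 1.86336 m.
The centroid is at the centre, 0.815 m below the top of the plate, so the highest point sits at h_top = 1.86336 − 0.815 = 1.04836 m below the surface.

d_top ≈ 1.05 m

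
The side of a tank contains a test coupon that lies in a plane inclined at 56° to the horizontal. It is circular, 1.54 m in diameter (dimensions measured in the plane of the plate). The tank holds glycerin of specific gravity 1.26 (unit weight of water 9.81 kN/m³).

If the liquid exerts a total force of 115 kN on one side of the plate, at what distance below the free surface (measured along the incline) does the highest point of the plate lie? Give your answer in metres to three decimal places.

γ = 1.26 × 9.81 = 12.3606 kN/m³.
A = π(0.77)² = 1.86265 m².
From F = γ·h_c·A, the centroid depth is h_c = 115/(12.3606 × 1.86265) = 4.9949 m.
Let θ = 56° be the plate's angle to the horizontal; measure y along the incline from where the plane meets the free surface. Vertical depth h = y·sinθ with sinθ = 0.829038.
Along the incline, y_c = h_c/sinθ = 4.9949/0.829038 = 6.02493 m.
The centroid is at the centre, 0.77 m below the top of the plate, so the highest point sits at y_top = 6.02493 − 0.77 = 5.25493 m along the incline.

y_top ≈ 5.255 m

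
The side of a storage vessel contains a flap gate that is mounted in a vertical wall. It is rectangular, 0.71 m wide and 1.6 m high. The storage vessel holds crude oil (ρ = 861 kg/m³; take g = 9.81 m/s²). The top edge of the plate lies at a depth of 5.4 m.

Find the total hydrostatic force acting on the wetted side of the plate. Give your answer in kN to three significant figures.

F ≈ 59.5 kN

γ = ρg = 861 × 9.81 / 1000 = 8.44641 kN/m³.
The centroid lies 1.6/2 = 0.8 m below the top edge, so the centroid depth is h_c = 5.4 + 0.8 = 6.2 m.
A = 0.71 × 1.6 = 1.136 m².
Resultant F = γ·h_c·A = 8.44641 × 6.2 × 1.136 = 59.4898 kN.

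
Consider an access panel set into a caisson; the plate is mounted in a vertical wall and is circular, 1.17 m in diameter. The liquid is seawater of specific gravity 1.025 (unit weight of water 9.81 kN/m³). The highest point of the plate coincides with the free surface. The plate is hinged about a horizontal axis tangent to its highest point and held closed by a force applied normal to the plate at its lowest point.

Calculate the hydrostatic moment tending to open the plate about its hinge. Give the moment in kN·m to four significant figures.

M ≈ 4.625 kN·m

γ = 1.025 × 9.81 = 10.05525 kN/m³.
The centroid is at the centre, 0.585 m below the top of the plate, so the centroid depth is h_c = 0.585 m.
A = π(0.585)² = 1.07513 m².
Resultant F = γ·h_c·A = 10.05525 × 0.585 × 1.07513 = 6.32426 kN.
I_c = πr⁴/4 = π × 0.585⁴/4 = 0.0919842 m⁴.
Centre of pressure: y_p = y_c + I_c/(y_c·A) = 0.585 + 0.0919842/(0.585 × 1.07513) = 0.585 + 0.14625 = 0.73125 m along the plane.
The resultant acts 0.585 + 0.14625 = 0.73125 m (along the plate) below the hinge at the top edge, so the moment about the hinge is M = F × 0.73125 = 6.32426 × 0.73125 = 4.62462 kN·m.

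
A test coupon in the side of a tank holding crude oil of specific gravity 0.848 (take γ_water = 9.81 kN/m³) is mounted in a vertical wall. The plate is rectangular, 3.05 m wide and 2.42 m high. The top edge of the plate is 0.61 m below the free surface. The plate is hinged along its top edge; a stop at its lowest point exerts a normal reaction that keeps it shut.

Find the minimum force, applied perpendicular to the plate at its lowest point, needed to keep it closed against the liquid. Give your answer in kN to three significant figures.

P ≈ 68.3 kN

γ = 0.848 × 9.81 = 8.31888 kN/m³.
The centroid lies 2.42/2 = 1.21 m below the top edge, so the centroid depth is h_c = 0.61 + 1.21 = 1.82 m.
A = 3.05 × 2.42 = 7.381 m².
Resultant F = γ·h_c·A = 8.31888 × 1.82 × 7.381 = 111.751 kN.
I_c = b·h³/12 = 3.05 × 2.42³/12 = 3.60217 m⁴.
Centre of pressure: y_p = y_c + I_c/(y_c·A) = 1.82 + 3.60217/(1.82 × 7.381) = 1.82 + 0.26815 = 2.08815 m along the plane.
The resultant acts 1.21 + 0.26815 = 1.47815 m (along the plate) below the hinge at the top edge, so the moment about the hinge is M = F × 1.47815 = 111.751 × 1.47815 = 165.185 kN·m.
A normal force at the bottom, 2.42 m from the hinge, must supply this moment: P = 165.185/2.42 = 68.2583 kN.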